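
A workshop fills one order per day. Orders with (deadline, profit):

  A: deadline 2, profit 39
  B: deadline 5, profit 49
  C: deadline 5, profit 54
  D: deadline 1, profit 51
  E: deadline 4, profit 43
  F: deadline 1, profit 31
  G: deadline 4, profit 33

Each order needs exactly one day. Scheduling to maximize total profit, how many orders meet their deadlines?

Sort by profit descending; place each in the latest free slot ≤ its deadline.
Profit order: C=54 D=51 B=49 E=43 A=39 G=33 F=31
Assign: C→slot 5, D→slot 1, B→slot 4, E→slot 3, A→slot 2, G skipped, F skipped.
Slots: [1:D] [2:A] [3:E] [4:B] [5:C]
5 of 7 scheduled.

5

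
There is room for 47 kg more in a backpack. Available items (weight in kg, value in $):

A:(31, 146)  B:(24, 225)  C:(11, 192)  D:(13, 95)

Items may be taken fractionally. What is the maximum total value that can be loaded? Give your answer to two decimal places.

Order: C (192/11=17.45) > B (225/24=9.38) > D (95/13=7.31) > A (146/31=4.71)
Fill: take C (11 @ 192) → take B (24 @ 225) → take 12/13 of D → 87.69; 47/47 used.
Total value = 504.69

504.69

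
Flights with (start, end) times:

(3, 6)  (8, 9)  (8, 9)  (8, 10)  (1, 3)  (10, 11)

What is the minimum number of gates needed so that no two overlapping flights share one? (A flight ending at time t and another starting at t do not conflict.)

3

Events (time:±→running): 1:+→1 3:-→0 3:+→1 6:-→0 8:+→1 8:+→2 8:+→3 … peak 3.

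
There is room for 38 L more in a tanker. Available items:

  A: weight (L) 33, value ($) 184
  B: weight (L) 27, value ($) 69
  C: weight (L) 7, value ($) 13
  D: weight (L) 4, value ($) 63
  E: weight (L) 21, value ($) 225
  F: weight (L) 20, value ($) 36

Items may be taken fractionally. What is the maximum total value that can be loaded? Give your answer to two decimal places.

Sort by value per unit weight and fill in that order.
Ratios (sorted): D 15.75, E 10.71, A 5.58, B 2.56, C 1.86, F 1.80
take D (4 @ 63); take E (21 @ 225); take 13/33 of A → 72.48. Capacity used 38/38.
Total value = 360.48

360.48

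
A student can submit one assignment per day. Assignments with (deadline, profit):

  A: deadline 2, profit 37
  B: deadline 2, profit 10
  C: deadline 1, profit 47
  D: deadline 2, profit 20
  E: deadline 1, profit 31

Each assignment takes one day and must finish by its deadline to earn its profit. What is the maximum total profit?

84

By profit: C(d1,47), A(d2,37), E(d1,31), D(d2,20), B(d2,10)
C→slot 1; A→slot 2; E skipped; D skipped; B skipped.
Profit = 47 + 37 = 84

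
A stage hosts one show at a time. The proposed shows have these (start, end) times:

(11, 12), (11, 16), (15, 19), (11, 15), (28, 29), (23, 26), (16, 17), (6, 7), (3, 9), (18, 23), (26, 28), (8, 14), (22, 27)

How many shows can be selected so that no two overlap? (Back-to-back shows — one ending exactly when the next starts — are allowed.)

Sorted by end: (6,7)  (3,9)  (11,12)  (8,14)  (11,15)  (11,16)  (16,17)  (15,19)  (18,23)  (23,26)  (22,27)  (26,28)  (28,29)
take (6,7); take (11,12); skip (11,15); skip (11,16); take (16,17); skip (15,19); take (18,23); take (23,26); take (26,28); take (28,29).
Selected 7 shows.

7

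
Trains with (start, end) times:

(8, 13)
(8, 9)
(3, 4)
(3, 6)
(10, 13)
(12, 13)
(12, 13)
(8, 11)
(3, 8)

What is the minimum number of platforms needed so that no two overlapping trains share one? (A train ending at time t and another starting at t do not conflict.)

The answer is the maximum number of intervals overlapping at any instant.
starts: [3, 3, 3, 8, 8, 8, 10, 12, 12]
ends:   [4, 6, 8, 9, 11, 13, 13, 13, 13]
s3→1 s3→2 s3→3 e4→2 e6→1 e8→0 s8→1 s8→2 s8→3 e9→2 s10→3 e11→2 s12→3 s12→4  — peak 4.

4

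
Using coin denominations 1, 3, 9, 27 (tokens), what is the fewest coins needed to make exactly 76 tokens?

76 − 2×27→22 − 2×9→4 − 1×3→1 − 1×1→0
Total coins = 2 + 2 + 1 + 1 = 6

6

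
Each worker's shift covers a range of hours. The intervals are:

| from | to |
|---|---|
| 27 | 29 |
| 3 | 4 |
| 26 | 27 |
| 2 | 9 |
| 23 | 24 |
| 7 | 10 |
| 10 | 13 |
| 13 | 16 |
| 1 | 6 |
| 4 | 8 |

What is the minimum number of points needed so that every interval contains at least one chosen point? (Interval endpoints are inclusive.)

5

Sort by right endpoint; whenever an interval is uncovered, place a point at its right end.
By right end: [3,4]  [1,6]  [4,8]  [2,9]  [7,10]  [10,13]  [13,16]  [23,24]  [26,27]  [27,29]
[3,4] uncovered → point at 4; [7,10] uncovered → point at 10; [13,16] uncovered → point at 16; [23,24] uncovered → point at 24; [26,27] uncovered → point at 27.
Points: 4, 10, 16, 24, 27 (5 total).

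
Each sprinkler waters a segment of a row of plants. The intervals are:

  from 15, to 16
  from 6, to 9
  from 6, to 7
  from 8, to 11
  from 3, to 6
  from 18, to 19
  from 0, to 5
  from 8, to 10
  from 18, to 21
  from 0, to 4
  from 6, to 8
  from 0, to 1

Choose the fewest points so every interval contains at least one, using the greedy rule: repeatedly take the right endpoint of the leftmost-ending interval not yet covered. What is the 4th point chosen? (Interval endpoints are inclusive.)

Process intervals by earliest right end; each time one isn't hit yet, stab at its right endpoint.
By right end: [0,1]  [0,4]  [0,5]  [3,6]  [6,7]  [6,8]  [6,9]  [8,10]  [8,11]  [15,16]  [18,19]  [18,21]
[0,1] uncovered → point at 1; [3,6] uncovered → point at 6; [8,10] uncovered → point at 10; [15,16] uncovered → point at 16; [18,19] uncovered → point at 19.
Points: 1, 6, 10, 16, 19 (5 total).

16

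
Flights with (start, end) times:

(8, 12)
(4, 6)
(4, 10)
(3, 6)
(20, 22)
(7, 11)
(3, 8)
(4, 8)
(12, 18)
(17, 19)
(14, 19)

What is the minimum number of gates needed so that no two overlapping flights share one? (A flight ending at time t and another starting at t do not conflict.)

Events (time:±→running): 3:+→1 3:+→2 4:+→3 4:+→4 4:+→5 … peak 5.

5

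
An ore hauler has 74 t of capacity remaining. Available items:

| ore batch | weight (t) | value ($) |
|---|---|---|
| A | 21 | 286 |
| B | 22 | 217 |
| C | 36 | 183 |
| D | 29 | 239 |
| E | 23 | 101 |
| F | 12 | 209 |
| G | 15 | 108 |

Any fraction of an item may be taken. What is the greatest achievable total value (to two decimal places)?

Sort by value per unit weight and fill in that order.
Ratios (sorted): F 17.42, A 13.62, B 9.86, D 8.24, G 7.20, C 5.08, E 4.39
take F (12 @ 209); take A (21 @ 286); take B (22 @ 217); take 19/29 of D → 156.59. Capacity used 74/74.
Total value = 868.59

868.59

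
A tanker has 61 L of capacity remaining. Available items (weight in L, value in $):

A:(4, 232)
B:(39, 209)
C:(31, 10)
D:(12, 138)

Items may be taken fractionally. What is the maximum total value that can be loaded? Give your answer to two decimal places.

Greedy by value/weight ratio, highest first.
Ratios (sorted): A 58.00, D 11.50, B 5.36, C 0.32
take A (4 @ 232); take D (12 @ 138); take B (39 @ 209); take 6/31 of C → 1.94. Capacity used 61/61.
Total value = 580.94

580.94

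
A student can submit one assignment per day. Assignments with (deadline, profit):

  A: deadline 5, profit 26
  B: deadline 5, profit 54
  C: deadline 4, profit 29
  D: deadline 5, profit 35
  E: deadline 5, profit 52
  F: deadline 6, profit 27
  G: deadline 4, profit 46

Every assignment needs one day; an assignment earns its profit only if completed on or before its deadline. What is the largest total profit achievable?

243

Sort by profit descending; place each in the latest free slot ≤ its deadline.
Profit order: B=54 E=52 G=46 D=35 C=29 F=27 A=26
Assign: B→slot 5, E→slot 4, G→slot 3, D→slot 2, C→slot 1, F→slot 6, A skipped.
Slots: [1:C] [2:D] [3:G] [4:E] [5:B] [6:F]
Profit = 29 + 35 + 46 + 52 + 54 + 27 = 243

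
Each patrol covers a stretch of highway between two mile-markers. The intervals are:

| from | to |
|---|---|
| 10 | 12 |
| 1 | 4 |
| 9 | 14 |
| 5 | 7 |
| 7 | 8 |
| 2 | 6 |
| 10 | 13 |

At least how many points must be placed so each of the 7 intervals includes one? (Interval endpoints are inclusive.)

3

Sort by right endpoint; whenever an interval is uncovered, place a point at its right end.
Sorted: [1,4] [2,6] [5,7] [7,8] [10,12] [10,13] [9,14]
{[1,4],[2,6]} hit by 4; {[5,7],[7,8]} hit by 7; {[10,12],[10,13],[9,14]} hit by 12.
Points: 4, 7, 12 (3 total).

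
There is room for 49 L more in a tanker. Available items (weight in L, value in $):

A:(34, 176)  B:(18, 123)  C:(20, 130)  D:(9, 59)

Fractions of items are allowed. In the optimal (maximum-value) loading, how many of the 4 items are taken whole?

3

Sort by value per unit weight and fill in that order.
Order: B (123/18=6.83) > D (59/9=6.56) > C (130/20=6.50) > A (176/34=5.18)
Fill: take B (18 @ 123) → take D (9 @ 59) → take C (20 @ 130) → take 2/34 of A → 10.35; 49/49 used.
3 item(s) taken whole; one partial (take 2/34 of A).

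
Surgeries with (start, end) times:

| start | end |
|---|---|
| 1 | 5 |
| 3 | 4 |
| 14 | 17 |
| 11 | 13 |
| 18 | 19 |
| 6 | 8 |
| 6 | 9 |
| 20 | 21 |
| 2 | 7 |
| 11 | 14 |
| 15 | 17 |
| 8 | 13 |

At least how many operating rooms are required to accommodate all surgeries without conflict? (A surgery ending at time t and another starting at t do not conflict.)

starts: [1, 2, 3, 6, 6, 8, 11, 11, 14, 15, 18, 20]
ends:   [4, 5, 7, 8, 9, 13, 13, 14, 17, 17, 19, 21]
s1→1 s2→2 s3→3  — peak 3.

3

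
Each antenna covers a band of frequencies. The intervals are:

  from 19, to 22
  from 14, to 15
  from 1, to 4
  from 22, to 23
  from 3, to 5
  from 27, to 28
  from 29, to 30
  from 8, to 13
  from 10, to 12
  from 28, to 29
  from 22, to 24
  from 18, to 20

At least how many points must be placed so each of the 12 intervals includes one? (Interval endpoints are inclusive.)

7

Process intervals by earliest right end; each time one isn't hit yet, stab at its right endpoint.
Sorted: [1,4] [3,5] [10,12] [8,13] [14,15] [18,20] [19,22] [22,23] [22,24] [27,28] [28,29] [29,30]
{[1,4],[3,5]} hit by 4; {[10,12],[8,13]} hit by 12; {[14,15]} hit by 15; {[18,20],[19,22]} hit by 20; {[22,23],[22,24]} hit by 23; {[27,28],[28,29]} hit by 28; {[29,30]} hit by 30.
Points: 4, 12, 15, 20, 23, 28, 30 (7 total).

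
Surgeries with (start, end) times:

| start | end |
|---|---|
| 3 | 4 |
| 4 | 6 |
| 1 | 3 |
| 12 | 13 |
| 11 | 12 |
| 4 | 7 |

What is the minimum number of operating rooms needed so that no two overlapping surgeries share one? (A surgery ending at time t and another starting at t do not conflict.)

2

starts: [1, 3, 4, 4, 11, 12]
ends:   [3, 4, 6, 7, 12, 13]
s1→1 e3→0 s3→1 e4→0 s4→1 s4→2  — peak 2.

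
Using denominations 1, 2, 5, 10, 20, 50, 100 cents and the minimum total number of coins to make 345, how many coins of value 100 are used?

3

Use the largest denomination that fits, subtract, and repeat.
345 − 3×100→45 − 2×20→5 − 1×5→0
Count of 100: 3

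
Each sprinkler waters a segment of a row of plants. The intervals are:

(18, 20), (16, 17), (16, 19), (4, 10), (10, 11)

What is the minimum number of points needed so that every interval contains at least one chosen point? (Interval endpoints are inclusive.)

3

Sort by right endpoint; whenever an interval is uncovered, place a point at its right end.
By right end: [4,10]  [10,11]  [16,17]  [16,19]  [18,20]
[4,10] uncovered → point at 10; [16,17] uncovered → point at 17; [18,20] uncovered → point at 20.
Points: 10, 17, 20 (3 total).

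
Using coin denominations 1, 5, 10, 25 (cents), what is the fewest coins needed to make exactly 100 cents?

100 = 4×25
Total coins = 4 = 4

4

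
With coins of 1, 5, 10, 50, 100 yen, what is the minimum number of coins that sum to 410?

Greedy: take as many of the largest coin as possible, then repeat with the remainder.
410 = 4×100 + 1×10
Total coins = 4 + 1 = 5

5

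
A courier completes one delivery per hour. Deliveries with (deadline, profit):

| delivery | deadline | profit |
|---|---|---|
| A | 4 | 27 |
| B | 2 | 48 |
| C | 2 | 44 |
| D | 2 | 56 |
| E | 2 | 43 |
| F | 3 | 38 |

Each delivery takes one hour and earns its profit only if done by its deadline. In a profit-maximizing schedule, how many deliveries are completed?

Sort by profit descending; place each in the latest free slot ≤ its deadline.
Profit order: D=56 B=48 C=44 E=43 F=38 A=27
Assign: D→slot 2, B→slot 1, C skipped, E skipped, F→slot 3, A→slot 4.
Slots: [1:B] [2:D] [3:F] [4:A]
4 of 6 scheduled.

4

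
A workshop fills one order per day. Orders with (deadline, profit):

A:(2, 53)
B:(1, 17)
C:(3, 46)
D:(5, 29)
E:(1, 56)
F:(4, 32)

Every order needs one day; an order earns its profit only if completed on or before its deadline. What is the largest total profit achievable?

Take jobs in profit order; each goes to the latest open slot no later than its deadline.
By profit: E(d1,56), A(d2,53), C(d3,46), F(d4,32), D(d5,29), B(d1,17)
E→slot 1; A→slot 2; C→slot 3; F→slot 4; D→slot 5; B skipped.
Profit = 56 + 53 + 46 + 32 + 29 = 216

216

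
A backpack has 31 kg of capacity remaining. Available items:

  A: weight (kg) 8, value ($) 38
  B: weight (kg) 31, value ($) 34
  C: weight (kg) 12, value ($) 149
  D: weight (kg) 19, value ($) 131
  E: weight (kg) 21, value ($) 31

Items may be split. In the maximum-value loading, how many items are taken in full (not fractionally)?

2

Sort by value per unit weight and fill in that order.
Ratios (sorted): C 12.42, D 6.89, A 4.75, E 1.48, B 1.10
take C (12 @ 149); take D (19 @ 131). Capacity used 31/31.
2 item(s) taken whole.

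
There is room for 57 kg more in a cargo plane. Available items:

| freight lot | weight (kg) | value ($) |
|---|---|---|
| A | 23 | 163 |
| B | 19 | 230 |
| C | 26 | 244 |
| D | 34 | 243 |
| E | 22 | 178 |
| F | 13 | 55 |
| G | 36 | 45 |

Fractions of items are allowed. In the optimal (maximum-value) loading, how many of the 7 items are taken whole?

2

Order: B (230/19=12.11) > C (244/26=9.38) > E (178/22=8.09) > D (243/34=7.15) > A (163/23=7.09) > F (55/13=4.23) > G (45/36=1.25)
Fill: take B (19 @ 230) → take C (26 @ 244) → take 12/22 of E → 97.09; 57/57 used.
2 item(s) taken whole; one partial (take 12/22 of E).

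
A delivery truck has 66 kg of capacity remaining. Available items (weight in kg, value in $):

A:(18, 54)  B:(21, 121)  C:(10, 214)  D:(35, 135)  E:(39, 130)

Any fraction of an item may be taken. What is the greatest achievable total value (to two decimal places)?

Order: C (214/10=21.40) > B (121/21=5.76) > D (135/35=3.86) > E (130/39=3.33) > A (54/18=3.00)
Fill: take C (10 @ 214) → take B (21 @ 121) → take D (35 @ 135); 66/66 used.
Total value = 470.00

470.00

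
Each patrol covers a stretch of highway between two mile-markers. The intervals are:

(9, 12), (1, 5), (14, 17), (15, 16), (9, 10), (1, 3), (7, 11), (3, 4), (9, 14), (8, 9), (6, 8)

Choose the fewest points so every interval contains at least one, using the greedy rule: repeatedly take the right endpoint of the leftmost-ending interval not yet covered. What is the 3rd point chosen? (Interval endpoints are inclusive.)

By right end: [1,3]  [3,4]  [1,5]  [6,8]  [8,9]  [9,10]  [7,11]  [9,12]  [9,14]  [15,16]  [14,17]
[1,3] uncovered → point at 3; [6,8] uncovered → point at 8; [9,10] uncovered → point at 10; [15,16] uncovered → point at 16.
Points: 3, 8, 10, 16 (4 total).

10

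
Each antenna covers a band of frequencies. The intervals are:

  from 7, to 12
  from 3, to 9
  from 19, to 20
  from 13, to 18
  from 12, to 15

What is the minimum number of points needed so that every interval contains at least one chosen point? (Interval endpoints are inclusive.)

Sorted: [3,9] [7,12] [12,15] [13,18] [19,20]
{[3,9],[7,12]} hit by 9; {[12,15],[13,18]} hit by 15; {[19,20]} hit by 20.
Points: 9, 15, 20 (3 total).

3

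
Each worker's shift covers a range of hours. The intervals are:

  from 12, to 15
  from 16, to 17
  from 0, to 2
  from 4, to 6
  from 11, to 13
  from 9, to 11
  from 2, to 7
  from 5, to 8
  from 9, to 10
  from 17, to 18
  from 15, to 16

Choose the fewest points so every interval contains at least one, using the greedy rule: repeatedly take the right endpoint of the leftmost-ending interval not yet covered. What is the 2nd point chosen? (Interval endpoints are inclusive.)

Process intervals by earliest right end; each time one isn't hit yet, stab at its right endpoint.
By right end: [0,2]  [4,6]  [2,7]  [5,8]  [9,10]  [9,11]  [11,13]  [12,15]  [15,16]  [16,17]  [17,18]
[0,2] uncovered → point at 2; [4,6] uncovered → point at 6; [9,10] uncovered → point at 10; [11,13] uncovered → point at 13; [15,16] uncovered → point at 16; [17,18] uncovered → point at 18.
Points: 2, 6, 10, 13, 16, 18 (6 total).

6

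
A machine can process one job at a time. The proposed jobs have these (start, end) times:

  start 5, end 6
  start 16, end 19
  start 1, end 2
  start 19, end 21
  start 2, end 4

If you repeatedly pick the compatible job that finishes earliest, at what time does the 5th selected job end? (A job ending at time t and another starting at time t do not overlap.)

21

Greedy by earliest finish: after sorting by end time, pick each interval compatible with the last pick.
Sorted by end: (1,2)  (2,4)  (5,6)  (16,19)  (19,21)
take (1,2); take (2,4); take (5,6); take (16,19); take (19,21).
Selected: (1,2) (2,4) (5,6) (16,19) (19,21)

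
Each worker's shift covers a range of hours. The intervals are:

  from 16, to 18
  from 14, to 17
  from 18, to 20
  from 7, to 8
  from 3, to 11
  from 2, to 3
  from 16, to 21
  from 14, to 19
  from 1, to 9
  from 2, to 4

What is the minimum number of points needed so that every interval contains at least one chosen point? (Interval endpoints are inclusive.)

4

By right end: [2,3]  [2,4]  [7,8]  [1,9]  [3,11]  [14,17]  [16,18]  [14,19]  [18,20]  [16,21]
[2,3] uncovered → point at 3; [7,8] uncovered → point at 8; [14,17] uncovered → point at 17; [18,20] uncovered → point at 20.
Points: 3, 8, 17, 20 (4 total).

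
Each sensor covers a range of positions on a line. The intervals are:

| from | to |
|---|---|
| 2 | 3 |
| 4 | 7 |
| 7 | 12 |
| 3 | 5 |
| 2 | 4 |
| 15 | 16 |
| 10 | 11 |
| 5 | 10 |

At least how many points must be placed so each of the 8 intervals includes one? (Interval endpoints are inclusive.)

4

Process intervals by earliest right end; each time one isn't hit yet, stab at its right endpoint.
By right end: [2,3]  [2,4]  [3,5]  [4,7]  [5,10]  [10,11]  [7,12]  [15,16]
[2,3] uncovered → point at 3; [4,7] uncovered → point at 7; [10,11] uncovered → point at 11; [15,16] uncovered → point at 16.
Points: 3, 7, 11, 16 (4 total).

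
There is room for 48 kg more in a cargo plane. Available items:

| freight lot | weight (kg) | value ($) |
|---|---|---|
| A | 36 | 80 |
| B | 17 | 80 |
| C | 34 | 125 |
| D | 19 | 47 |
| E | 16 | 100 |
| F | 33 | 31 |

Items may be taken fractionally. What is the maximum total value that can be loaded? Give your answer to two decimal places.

Sort by value per unit weight and fill in that order.
Order: E (100/16=6.25) > B (80/17=4.71) > C (125/34=3.68) > D (47/19=2.47) > A (80/36=2.22) > F (31/33=0.94)
Fill: take E (16 @ 100) → take B (17 @ 80) → take 15/34 of C → 55.15; 48/48 used.
Total value = 235.15

235.15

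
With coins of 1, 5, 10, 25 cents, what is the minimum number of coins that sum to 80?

4

Greedy: take as many of the largest coin as possible, then repeat with the remainder.
80 − 3×25→5 − 1×5→0
Total coins = 3 + 1 = 4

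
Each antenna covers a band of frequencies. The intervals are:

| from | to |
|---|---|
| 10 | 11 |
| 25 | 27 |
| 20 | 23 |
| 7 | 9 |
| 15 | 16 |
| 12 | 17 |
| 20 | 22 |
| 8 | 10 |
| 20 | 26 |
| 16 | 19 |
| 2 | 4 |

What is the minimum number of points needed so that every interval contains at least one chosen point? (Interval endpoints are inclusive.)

By right end: [2,4]  [7,9]  [8,10]  [10,11]  [15,16]  [12,17]  [16,19]  [20,22]  [20,23]  [20,26]  [25,27]
[2,4] uncovered → point at 4; [7,9] uncovered → point at 9; [10,11] uncovered → point at 11; [15,16] uncovered → point at 16; [20,22] uncovered → point at 22; [25,27] uncovered → point at 27.
Points: 4, 9, 11, 16, 22, 27 (6 total).

6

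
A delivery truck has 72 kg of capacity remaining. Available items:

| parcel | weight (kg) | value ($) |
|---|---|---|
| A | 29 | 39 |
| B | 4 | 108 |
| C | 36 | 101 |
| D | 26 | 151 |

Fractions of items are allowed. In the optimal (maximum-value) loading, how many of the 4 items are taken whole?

3

Greedy by value/weight ratio, highest first.
Ratios (sorted): B 27.00, D 5.81, C 2.81, A 1.34
take B (4 @ 108); take D (26 @ 151); take C (36 @ 101); take 6/29 of A → 8.07. Capacity used 72/72.
3 item(s) taken whole; one partial (take 6/29 of A).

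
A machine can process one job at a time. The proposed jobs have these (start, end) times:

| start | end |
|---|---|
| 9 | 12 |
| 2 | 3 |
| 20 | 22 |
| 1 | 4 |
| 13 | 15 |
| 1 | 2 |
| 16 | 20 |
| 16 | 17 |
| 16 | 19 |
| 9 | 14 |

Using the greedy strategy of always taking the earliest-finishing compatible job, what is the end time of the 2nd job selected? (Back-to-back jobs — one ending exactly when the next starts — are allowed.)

Order by finish time; keep every interval that doesn't clash with the previous kept one.
By end time: (1,2), (2,3), (1,4), (9,12), (9,14), (13,15), (16,17), (16,19), (16,20), (20,22).
Pick (1,2); next start ≥ 2 → (2,3); next start ≥ 3 → (9,12); next start ≥ 12 → (13,15); next start ≥ 15 → (16,17); next start ≥ 17 → (20,22).
Selected: (1,2) (2,3) (9,12) (13,15) (16,17) (20,22)

3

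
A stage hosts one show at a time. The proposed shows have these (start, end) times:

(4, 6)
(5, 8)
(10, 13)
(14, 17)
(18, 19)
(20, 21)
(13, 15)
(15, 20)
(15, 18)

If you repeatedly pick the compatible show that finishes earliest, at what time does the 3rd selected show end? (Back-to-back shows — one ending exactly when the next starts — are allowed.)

Order by finish time; keep every interval that doesn't clash with the previous kept one.
Sorted by end: (4,6)  (5,8)  (10,13)  (13,15)  (14,17)  (15,18)  (18,19)  (15,20)  (20,21)
take (4,6); take (10,13); take (13,15); take (15,18); take (18,19); take (20,21).
Selected: (4,6) (10,13) (13,15) (15,18) (18,19) (20,21)

15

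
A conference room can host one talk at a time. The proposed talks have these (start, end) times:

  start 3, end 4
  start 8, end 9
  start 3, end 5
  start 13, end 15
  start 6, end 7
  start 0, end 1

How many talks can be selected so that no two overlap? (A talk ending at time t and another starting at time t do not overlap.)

Greedy by earliest finish: after sorting by end time, pick each interval compatible with the last pick.
Sorted by end: (0,1)  (3,4)  (3,5)  (6,7)  (8,9)  (13,15)
take (0,1); take (3,4); skip (3,5); take (6,7); take (8,9); take (13,15).
Selected 5 talks.

5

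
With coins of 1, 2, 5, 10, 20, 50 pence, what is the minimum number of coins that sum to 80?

3

Greedy: take as many of the largest coin as possible, then repeat with the remainder.
80 = 1×50 + 1×20 + 1×10
Total coins = 1 + 1 + 1 = 3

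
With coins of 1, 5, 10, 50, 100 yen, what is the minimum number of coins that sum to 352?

6

Greedy: take as many of the largest coin as possible, then repeat with the remainder.
352 = 3×100 + 1×50 + 2×1
Total coins = 3 + 1 + 2 = 6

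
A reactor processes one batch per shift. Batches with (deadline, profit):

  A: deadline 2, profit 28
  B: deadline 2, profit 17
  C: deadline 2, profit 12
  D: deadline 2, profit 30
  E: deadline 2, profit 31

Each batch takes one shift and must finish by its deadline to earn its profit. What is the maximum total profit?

By profit: E(d2,31), D(d2,30), A(d2,28), B(d2,17), C(d2,12)
E→slot 2; D→slot 1; A skipped; B skipped; C skipped.
Profit = 30 + 31 = 61

61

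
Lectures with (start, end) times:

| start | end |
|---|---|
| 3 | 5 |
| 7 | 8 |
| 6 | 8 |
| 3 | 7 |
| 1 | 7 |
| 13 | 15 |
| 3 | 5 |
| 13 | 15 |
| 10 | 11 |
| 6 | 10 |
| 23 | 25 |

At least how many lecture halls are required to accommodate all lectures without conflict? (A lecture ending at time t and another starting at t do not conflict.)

4

The answer is the maximum number of intervals overlapping at any instant.
starts: [1, 3, 3, 3, 6, 6, 7, 10, 13, 13, 23]
ends:   [5, 5, 7, 7, 8, 8, 10, 11, 15, 15, 25]
s1→1 s3→2 s3→3 s3→4  — peak 4.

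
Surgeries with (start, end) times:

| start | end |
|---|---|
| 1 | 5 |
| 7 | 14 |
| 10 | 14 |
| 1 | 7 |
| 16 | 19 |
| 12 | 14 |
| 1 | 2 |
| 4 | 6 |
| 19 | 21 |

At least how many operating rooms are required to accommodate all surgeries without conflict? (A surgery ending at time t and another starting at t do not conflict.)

Count concurrent intervals with a sweep; the peak is the room count.
starts: [1, 1, 1, 4, 7, 10, 12, 16, 19]
ends:   [2, 5, 6, 7, 14, 14, 14, 19, 21]
s1→1 s1→2 s1→3  — peak 3.

3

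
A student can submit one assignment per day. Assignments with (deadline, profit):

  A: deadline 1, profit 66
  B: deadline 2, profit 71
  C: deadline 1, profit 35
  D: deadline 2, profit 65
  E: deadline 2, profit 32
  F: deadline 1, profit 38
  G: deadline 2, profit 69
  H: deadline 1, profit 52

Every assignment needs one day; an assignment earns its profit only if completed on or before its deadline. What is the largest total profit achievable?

140

Sort by profit descending; place each in the latest free slot ≤ its deadline.
Profit order: B=71 G=69 A=66 D=65 H=52 F=38 C=35 E=32
Assign: B→slot 2, G→slot 1, A skipped, D skipped, H skipped, F skipped, C skipped, E skipped.
Slots: [1:G] [2:B]
Profit = 69 + 71 = 140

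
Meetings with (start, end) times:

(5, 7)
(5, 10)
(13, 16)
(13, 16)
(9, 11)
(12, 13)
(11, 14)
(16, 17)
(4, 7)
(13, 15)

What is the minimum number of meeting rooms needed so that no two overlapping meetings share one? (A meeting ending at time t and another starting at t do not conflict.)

Count concurrent intervals with a sweep; the peak is the room count.
starts: [4, 5, 5, 9, 11, 12, 13, 13, 13, 16]
ends:   [7, 7, 10, 11, 13, 14, 15, 16, 16, 17]
s4→1 s5→2 s5→3 e7→2 e7→1 s9→2 e10→1 e11→0 s11→1 s12→2 e13→1 s13→2 s13→3 s13→4  — peak 4.

4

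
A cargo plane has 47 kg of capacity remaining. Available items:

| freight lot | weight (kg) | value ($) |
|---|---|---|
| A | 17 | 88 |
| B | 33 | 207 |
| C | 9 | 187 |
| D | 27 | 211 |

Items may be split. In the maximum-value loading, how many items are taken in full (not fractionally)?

2

Order: C (187/9=20.78) > D (211/27=7.81) > B (207/33=6.27) > A (88/17=5.18)
Fill: take C (9 @ 187) → take D (27 @ 211) → take 11/33 of B → 69.00; 47/47 used.
2 item(s) taken whole; one partial (take 11/33 of B).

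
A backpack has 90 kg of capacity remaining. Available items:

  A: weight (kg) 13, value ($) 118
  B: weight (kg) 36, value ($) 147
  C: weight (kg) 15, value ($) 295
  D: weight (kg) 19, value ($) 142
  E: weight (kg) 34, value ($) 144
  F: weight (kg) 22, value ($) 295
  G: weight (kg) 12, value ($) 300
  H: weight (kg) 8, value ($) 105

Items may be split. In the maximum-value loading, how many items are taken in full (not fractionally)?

6

Ratios (sorted): G 25.00, C 19.67, F 13.41, H 13.12, A 9.08, D 7.47, E 4.24, B 4.08
take G (12 @ 300); take C (15 @ 295); take F (22 @ 295); take H (8 @ 105); take A (13 @ 118); take D (19 @ 142); take 1/34 of E → 4.24. Capacity used 90/90.
6 item(s) taken whole; one partial (take 1/34 of E).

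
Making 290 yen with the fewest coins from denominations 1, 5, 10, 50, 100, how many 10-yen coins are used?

Greedy: take as many of the largest coin as possible, then repeat with the remainder.
290 = 2×100 + 1×50 + 4×10
Count of 10: 4

4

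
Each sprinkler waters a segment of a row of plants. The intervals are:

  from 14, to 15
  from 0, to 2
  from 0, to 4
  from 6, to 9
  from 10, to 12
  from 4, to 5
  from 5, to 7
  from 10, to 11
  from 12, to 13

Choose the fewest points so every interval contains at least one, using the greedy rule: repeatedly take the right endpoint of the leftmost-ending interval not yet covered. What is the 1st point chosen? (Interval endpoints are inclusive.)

2

By right end: [0,2]  [0,4]  [4,5]  [5,7]  [6,9]  [10,11]  [10,12]  [12,13]  [14,15]
[0,2] uncovered → point at 2; [4,5] uncovered → point at 5; [6,9] uncovered → point at 9; [10,11] uncovered → point at 11; [12,13] uncovered → point at 13; [14,15] uncovered → point at 15.
Points: 2, 5, 9, 11, 13, 15 (6 total).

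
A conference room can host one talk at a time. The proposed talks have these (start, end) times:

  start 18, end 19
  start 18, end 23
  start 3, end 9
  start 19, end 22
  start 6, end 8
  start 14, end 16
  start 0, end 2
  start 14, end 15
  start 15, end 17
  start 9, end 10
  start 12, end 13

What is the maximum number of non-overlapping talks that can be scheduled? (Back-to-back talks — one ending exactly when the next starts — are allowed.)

8

Greedy by earliest finish: after sorting by end time, pick each interval compatible with the last pick.
By end time: (0,2), (6,8), (3,9), (9,10), (12,13), (14,15), (14,16), (15,17), (18,19), (19,22), (18,23).
Pick (0,2); next start ≥ 2 → (6,8); next start ≥ 8 → (9,10); next start ≥ 10 → (12,13); next start ≥ 13 → (14,15); next start ≥ 15 → (15,17); next start ≥ 17 → (18,19); next start ≥ 19 → (19,22).
Selected 8 talks.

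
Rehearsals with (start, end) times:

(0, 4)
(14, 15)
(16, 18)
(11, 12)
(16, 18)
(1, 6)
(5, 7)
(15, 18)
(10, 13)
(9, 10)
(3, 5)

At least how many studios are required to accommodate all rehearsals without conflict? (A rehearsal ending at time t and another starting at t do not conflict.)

The answer is the maximum number of intervals overlapping at any instant.
starts: [0, 1, 3, 5, 9, 10, 11, 14, 15, 16, 16]
ends:   [4, 5, 6, 7, 10, 12, 13, 15, 18, 18, 18]
s0→1 s1→2 s3→3  — peak 3.

3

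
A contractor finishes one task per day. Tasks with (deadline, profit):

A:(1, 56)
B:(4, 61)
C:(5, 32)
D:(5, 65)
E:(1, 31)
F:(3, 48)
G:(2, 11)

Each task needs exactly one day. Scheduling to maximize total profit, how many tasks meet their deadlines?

5

Profit order: D=65 B=61 A=56 F=48 C=32 E=31 G=11
Assign: D→slot 5, B→slot 4, A→slot 1, F→slot 3, C→slot 2, E skipped, G skipped.
Slots: [1:A] [2:C] [3:F] [4:B] [5:D]
5 of 7 scheduled.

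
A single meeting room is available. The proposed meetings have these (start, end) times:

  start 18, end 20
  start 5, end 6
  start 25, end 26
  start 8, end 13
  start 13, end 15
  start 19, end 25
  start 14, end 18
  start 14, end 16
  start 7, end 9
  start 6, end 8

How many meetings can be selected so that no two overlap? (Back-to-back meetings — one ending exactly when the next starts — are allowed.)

Sort by end time and greedily take each interval whose start is ≥ the last chosen end.
By end time: (5,6), (6,8), (7,9), (8,13), (13,15), (14,16), (14,18), (18,20), (19,25), (25,26).
Pick (5,6); next start ≥ 6 → (6,8); next start ≥ 8 → (8,13); next start ≥ 13 → (13,15); next start ≥ 15 → (18,20); next start ≥ 20 → (25,26).
Selected 6 meetings.

6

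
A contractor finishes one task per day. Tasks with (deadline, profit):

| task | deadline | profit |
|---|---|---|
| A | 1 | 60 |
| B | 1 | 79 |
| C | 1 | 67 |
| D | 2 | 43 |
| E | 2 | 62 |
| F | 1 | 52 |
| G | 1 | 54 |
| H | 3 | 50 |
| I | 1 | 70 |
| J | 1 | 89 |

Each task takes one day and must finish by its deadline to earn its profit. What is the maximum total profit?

Take jobs in profit order; each goes to the latest open slot no later than its deadline.
Profit order: J=89 B=79 I=70 C=67 E=62 A=60 G=54 F=52 H=50 D=43
Assign: J→slot 1, B skipped, I skipped, C skipped, E→slot 2, A skipped, G skipped, F skipped, H→slot 3, D skipped.
Slots: [1:J] [2:E] [3:H]
Profit = 89 + 62 + 50 = 201

201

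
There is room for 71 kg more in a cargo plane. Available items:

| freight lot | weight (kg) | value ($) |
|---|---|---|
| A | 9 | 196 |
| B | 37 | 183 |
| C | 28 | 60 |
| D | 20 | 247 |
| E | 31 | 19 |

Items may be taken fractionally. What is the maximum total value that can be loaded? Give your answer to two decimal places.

636.71

Greedy by value/weight ratio, highest first.
Order: A (196/9=21.78) > D (247/20=12.35) > B (183/37=4.95) > C (60/28=2.14) > E (19/31=0.61)
Fill: take A (9 @ 196) → take D (20 @ 247) → take B (37 @ 183) → take 5/28 of C → 10.71; 71/71 used.
Total value = 636.71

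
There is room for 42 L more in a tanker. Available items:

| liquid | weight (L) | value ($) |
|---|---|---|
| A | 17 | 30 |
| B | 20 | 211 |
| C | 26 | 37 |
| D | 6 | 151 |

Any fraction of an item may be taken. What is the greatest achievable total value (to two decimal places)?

390.24

Sort by value per unit weight and fill in that order.
Order: D (151/6=25.17) > B (211/20=10.55) > A (30/17=1.76) > C (37/26=1.42)
Fill: take D (6 @ 151) → take B (20 @ 211) → take 16/17 of A → 28.24; 42/42 used.
Total value = 390.24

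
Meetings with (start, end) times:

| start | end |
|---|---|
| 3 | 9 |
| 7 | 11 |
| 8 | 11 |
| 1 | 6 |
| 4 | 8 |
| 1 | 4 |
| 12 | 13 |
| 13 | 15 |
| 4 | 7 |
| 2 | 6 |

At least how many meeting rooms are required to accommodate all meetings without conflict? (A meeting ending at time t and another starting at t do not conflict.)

5

starts: [1, 1, 2, 3, 4, 4, 7, 8, 12, 13]
ends:   [4, 6, 6, 7, 8, 9, 11, 11, 13, 15]
s1→1 s1→2 s2→3 s3→4 e4→3 s4→4 s4→5  — peak 5.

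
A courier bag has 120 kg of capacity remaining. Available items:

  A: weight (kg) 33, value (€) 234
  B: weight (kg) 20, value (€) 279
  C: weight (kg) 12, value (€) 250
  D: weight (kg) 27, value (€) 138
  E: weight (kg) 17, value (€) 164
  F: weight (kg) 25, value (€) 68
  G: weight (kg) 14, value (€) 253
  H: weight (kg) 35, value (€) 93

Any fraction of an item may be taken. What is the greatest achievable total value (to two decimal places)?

1302.67

Greedy by value/weight ratio, highest first.
Order: C (250/12=20.83) > G (253/14=18.07) > B (279/20=13.95) > E (164/17=9.65) > A (234/33=7.09) > D (138/27=5.11) > F (68/25=2.72) > H (93/35=2.66)
Fill: take C (12 @ 250) → take G (14 @ 253) → take B (20 @ 279) → take E (17 @ 164) → take A (33 @ 234) → take 24/27 of D → 122.67; 120/120 used.
Total value = 1302.67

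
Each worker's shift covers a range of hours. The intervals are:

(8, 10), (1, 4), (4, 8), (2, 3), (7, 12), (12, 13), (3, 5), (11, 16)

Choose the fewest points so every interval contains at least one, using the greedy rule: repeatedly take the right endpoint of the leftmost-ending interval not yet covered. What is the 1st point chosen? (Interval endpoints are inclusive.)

3

Process intervals by earliest right end; each time one isn't hit yet, stab at its right endpoint.
Sorted: [2,3] [1,4] [3,5] [4,8] [8,10] [7,12] [12,13] [11,16]
{[2,3],[1,4],[3,5]} hit by 3; {[4,8],[8,10],[7,12]} hit by 8; {[12,13],[11,16]} hit by 13.
Points: 3, 8, 13 (3 total).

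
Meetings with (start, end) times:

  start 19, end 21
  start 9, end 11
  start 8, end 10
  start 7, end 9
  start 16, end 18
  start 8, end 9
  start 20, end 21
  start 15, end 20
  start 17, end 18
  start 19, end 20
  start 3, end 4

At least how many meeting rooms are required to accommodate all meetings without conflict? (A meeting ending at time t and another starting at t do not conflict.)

3

starts: [3, 7, 8, 8, 9, 15, 16, 17, 19, 19, 20]
ends:   [4, 9, 9, 10, 11, 18, 18, 20, 20, 21, 21]
s3→1 e4→0 s7→1 s8→2 s8→3  — peak 3.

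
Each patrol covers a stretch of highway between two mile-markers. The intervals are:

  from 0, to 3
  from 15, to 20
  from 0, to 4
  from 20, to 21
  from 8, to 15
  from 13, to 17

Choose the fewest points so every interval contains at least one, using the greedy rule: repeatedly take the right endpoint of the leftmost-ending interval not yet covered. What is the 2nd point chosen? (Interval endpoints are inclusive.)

15

By right end: [0,3]  [0,4]  [8,15]  [13,17]  [15,20]  [20,21]
[0,3] uncovered → point at 3; [8,15] uncovered → point at 15; [20,21] uncovered → point at 21.
Points: 3, 15, 21 (3 total).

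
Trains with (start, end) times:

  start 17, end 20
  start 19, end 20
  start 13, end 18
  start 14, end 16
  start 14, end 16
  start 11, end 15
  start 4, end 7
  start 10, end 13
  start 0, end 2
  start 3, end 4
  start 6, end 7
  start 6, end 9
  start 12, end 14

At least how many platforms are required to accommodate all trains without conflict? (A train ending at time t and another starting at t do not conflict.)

4

starts: [0, 3, 4, 6, 6, 10, 11, 12, 13, 14, 14, 17, 19]
ends:   [2, 4, 7, 7, 9, 13, 14, 15, 16, 16, 18, 20, 20]
s0→1 e2→0 s3→1 e4→0 s4→1 s6→2 s6→3 e7→2 e7→1 e9→0 s10→1 s11→2 s12→3 e13→2 s13→3 e14→2 s14→3 s14→4  — peak 4.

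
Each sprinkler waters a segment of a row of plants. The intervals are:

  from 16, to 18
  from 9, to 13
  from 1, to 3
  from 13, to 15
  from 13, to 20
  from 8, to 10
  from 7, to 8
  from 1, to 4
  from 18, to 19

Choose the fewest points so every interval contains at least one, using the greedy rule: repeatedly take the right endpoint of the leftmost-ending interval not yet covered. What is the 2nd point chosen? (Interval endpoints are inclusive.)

Sorted: [1,3] [1,4] [7,8] [8,10] [9,13] [13,15] [16,18] [18,19] [13,20]
{[1,3],[1,4]} hit by 3; {[7,8],[8,10]} hit by 8; {[9,13],[13,15]} hit by 13; {[16,18],[18,19],[13,20]} hit by 18.
Points: 3, 8, 13, 18 (4 total).

8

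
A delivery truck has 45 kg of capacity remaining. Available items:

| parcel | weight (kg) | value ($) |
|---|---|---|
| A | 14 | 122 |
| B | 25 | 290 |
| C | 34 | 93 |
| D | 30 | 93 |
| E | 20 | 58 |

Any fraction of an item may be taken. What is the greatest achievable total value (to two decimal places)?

430.60

Sort by value per unit weight and fill in that order.
Ratios (sorted): B 11.60, A 8.71, D 3.10, E 2.90, C 2.74
take B (25 @ 290); take A (14 @ 122); take 6/30 of D → 18.60. Capacity used 45/45.
Total value = 430.60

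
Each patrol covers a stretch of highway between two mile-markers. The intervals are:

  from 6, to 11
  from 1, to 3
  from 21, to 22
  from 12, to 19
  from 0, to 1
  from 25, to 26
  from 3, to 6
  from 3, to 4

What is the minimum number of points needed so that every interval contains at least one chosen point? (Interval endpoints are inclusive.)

Process intervals by earliest right end; each time one isn't hit yet, stab at its right endpoint.
By right end: [0,1]  [1,3]  [3,4]  [3,6]  [6,11]  [12,19]  [21,22]  [25,26]
[0,1] uncovered → point at 1; [3,4] uncovered → point at 4; [6,11] uncovered → point at 11; [12,19] uncovered → point at 19; [21,22] uncovered → point at 22; [25,26] uncovered → point at 26.
Points: 1, 4, 11, 19, 22, 26 (6 total).

6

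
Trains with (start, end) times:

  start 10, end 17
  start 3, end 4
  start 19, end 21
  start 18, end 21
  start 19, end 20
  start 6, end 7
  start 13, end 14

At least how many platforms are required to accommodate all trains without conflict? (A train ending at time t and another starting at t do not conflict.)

3

starts: [3, 6, 10, 13, 18, 19, 19]
ends:   [4, 7, 14, 17, 20, 21, 21]
s3→1 e4→0 s6→1 e7→0 s10→1 s13→2 e14→1 e17→0 s18→1 s19→2 s19→3  — peak 3.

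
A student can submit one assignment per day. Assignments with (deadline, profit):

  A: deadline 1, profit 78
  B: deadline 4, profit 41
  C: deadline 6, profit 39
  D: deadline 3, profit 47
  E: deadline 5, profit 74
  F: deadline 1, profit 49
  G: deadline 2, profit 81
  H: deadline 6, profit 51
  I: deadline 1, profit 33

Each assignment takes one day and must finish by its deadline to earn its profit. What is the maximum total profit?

By profit: G(d2,81), A(d1,78), E(d5,74), H(d6,51), F(d1,49), D(d3,47), B(d4,41), C(d6,39), I(d1,33)
G→slot 2; A→slot 1; E→slot 5; H→slot 6; F skipped; D→slot 3; B→slot 4; C skipped; I skipped.
Profit = 78 + 81 + 47 + 41 + 74 + 51 = 372

372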